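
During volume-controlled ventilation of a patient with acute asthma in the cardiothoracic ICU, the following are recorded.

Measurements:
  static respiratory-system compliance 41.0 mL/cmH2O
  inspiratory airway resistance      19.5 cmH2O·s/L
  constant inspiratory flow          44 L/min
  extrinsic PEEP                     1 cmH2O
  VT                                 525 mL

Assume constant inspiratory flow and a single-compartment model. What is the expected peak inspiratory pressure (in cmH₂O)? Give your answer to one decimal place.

28.1

Flow: 44 L/min ÷ 60 = 0.7333 L/s.
Equation of motion (constant flow): PIP = Vt/C + R·V̇ + PEEP.
PIP = 525/41.0 + 19.5×0.7333 + 1 = 12.805 + 14.299 + 1 = 28.104 cmH2O.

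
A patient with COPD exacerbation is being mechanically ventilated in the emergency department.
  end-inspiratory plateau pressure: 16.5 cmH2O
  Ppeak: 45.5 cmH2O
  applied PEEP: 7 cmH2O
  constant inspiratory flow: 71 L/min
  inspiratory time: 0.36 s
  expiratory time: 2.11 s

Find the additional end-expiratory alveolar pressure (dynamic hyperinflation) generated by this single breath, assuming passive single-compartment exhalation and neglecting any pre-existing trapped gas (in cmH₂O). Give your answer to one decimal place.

1.4

Flow: 71 L/min ÷ 60 = 1.1833 L/s.
Vt = flow × Ti = 1.1833 L/s × 0.36 s × 1000 mL/L = 425.99 mL.
R = (PIP − Pplat)/V̇ = (45.5 − 16.5) / 1.1833 = 29.0/1.1833 = 24.508 cmH2O·s/L.
C = Vt/(Pplat − PEEP) = 425.99 / (16.5 − 7) = 425.99/9.5 = 44.841 mL/cmH2O.
τ = R × C = 24.508 × 0.04484 L/cmH2O = 1.099 s.
Fraction remaining = e^(−Te/τ) = e^(−2.11/1.099) = 0.1466; trapped volume = 425.99 × 0.1466 = 62.45 mL.
Additional alveolar pressure from trapping ≈ V_trapped / C = 62.45 / 44.841 = 1.393 cmH2O.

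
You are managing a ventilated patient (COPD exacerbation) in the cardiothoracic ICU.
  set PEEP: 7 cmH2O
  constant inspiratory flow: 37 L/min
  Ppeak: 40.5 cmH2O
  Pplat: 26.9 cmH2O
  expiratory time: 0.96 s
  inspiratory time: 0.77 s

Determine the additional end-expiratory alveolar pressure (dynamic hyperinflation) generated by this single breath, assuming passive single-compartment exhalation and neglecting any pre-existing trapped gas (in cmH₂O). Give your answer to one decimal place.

3.2

Flow: 37 L/min ÷ 60 = 0.6167 L/s.
Vt = flow × Ti = 0.6167 L/s × 0.77 s × 1000 mL/L = 474.86 mL.
R = (PIP − Pplat)/V̇ = (40.5 − 26.9) / 0.6167 = 13.6/0.6167 = 22.053 cmH2O·s/L.
C = Vt/(Pplat − PEEP) = 474.86 / (26.9 − 7) = 474.86/19.9 = 23.862 mL/cmH2O.
τ = R × C = 22.053 × 0.02386 L/cmH2O = 0.5262 s.
Fraction remaining = e^(−Te/τ) = e^(−0.96/0.5262) = 0.1613; trapped volume = 474.86 × 0.1613 = 76.595 mL.
Additional alveolar pressure from trapping ≈ V_trapped / C = 76.595 / 23.862 = 3.21 cmH2O.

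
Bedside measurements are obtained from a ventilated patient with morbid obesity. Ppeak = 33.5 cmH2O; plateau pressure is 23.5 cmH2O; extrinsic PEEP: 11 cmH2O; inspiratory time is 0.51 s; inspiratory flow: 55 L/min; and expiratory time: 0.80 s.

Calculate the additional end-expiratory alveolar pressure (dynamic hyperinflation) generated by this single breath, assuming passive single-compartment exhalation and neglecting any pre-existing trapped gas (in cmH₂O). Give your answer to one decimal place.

Flow: 55 L/min ÷ 60 = 0.9167 L/s.
Vt = flow × Ti = 0.9167 L/s × 0.51 s × 1000 mL/L = 467.52 mL.
R = (PIP − Pplat)/V̇ = (33.5 − 23.5) / 0.9167 = 10.0/0.9167 = 10.909 cmH2O·s/L.
C = Vt/(Pplat − PEEP) = 467.52 / (23.5 − 11) = 467.52/12.5 = 37.402 mL/cmH2O.
τ = R × C = 10.909 × 0.0374 L/cmH2O = 0.408 s.
Fraction remaining = e^(−Te/τ) = e^(−0.80/0.408) = 0.1407; trapped volume = 467.52 × 0.1407 = 65.78 mL.
Additional alveolar pressure from trapping ≈ V_trapped / C = 65.78 / 37.402 = 1.759 cmH2O.

1.8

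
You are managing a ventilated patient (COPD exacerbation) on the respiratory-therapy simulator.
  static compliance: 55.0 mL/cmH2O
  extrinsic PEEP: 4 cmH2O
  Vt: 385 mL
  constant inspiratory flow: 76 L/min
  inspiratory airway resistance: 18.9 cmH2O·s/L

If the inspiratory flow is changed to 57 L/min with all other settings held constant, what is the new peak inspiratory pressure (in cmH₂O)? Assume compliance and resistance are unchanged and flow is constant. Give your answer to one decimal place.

29.0

Flow: 76 L/min ÷ 60 = 1.2667 L/s.
New flow: 57 L/min ÷ 60 = 0.95 L/s.
PIP = Vt/C + R·V̇ + PEEP (constant-flow equation of motion).
Only the resistive term changes: ΔPIP = R × ΔV̇ = 18.9 × (0.95 − 1.2667) = 18.9 × -0.3167 = -5.986 cmH2O.
Original PIP = 385/55.0 + 18.9×1.2667 + 4 = 34.941 cmH2O; new PIP = 34.941 + (-5.986) = 28.955 cmH2O.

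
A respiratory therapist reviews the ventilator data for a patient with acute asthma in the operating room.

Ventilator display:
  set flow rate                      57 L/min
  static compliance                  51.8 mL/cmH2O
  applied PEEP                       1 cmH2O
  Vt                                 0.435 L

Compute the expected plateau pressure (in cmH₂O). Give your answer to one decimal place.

9.4

Pplat = PEEP + Vt / Cstat = 1 + 435 / 51.8 = 1 + 8.398 = 9.398 cmH2O.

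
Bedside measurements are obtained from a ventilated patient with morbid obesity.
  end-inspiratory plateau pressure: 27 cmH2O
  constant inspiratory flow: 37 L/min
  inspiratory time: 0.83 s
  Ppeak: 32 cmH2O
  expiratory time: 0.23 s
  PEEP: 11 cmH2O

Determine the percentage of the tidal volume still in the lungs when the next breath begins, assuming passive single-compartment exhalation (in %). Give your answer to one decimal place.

41.2

Flow: 37 L/min ÷ 60 = 0.6167 L/s.
Vt = flow × Ti = 0.6167 L/s × 0.83 s × 1000 mL/L = 511.86 mL.
R = (PIP − Pplat)/V̇ = (32 − 27) / 0.6167 = 5.0/0.6167 = 8.108 cmH2O·s/L.
C = Vt/(Pplat − PEEP) = 511.86 / (27 − 11) = 511.86/16.0 = 31.991 mL/cmH2O.
τ = R × C = 8.108 × 0.03199 L/cmH2O = 0.2594 s.
Fraction remaining at end-expiration = e^(−Te/τ) = e^(−0.23/0.2594) = 0.412 → 41.2%.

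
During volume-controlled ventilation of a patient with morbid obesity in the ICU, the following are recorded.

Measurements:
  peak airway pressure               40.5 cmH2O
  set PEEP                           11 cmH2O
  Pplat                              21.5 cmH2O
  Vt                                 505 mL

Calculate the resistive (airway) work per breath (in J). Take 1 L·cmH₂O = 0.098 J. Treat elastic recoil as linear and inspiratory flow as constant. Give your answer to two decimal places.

0.94

With constant inspiratory flow the resistive pressure is constant at PIP − Pplat = 40.5 − 21.5 = 19.0 cmH2O, so resistive work = 19.0 × 0.505 = 9.595 L·cmH2O.
× 0.098 J/(L·cmH2O) → 0.9403 J.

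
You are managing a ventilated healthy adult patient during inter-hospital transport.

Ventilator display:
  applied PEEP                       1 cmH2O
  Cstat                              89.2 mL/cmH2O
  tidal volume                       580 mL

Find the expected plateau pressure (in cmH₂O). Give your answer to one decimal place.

7.5

Pplat = PEEP + Vt / Cstat = 1 + 580 / 89.2 = 1 + 6.502 = 7.502 cmH2O.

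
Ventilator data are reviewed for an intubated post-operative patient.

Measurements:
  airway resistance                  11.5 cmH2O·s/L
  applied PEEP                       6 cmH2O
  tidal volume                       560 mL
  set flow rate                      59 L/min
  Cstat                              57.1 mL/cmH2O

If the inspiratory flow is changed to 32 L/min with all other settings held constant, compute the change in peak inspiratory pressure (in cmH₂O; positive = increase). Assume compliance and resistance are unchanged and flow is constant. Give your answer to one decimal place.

Flow: 59 L/min ÷ 60 = 0.9833 L/s.
New flow: 32 L/min ÷ 60 = 0.5333 L/s.
PIP = Vt/C + R·V̇ + PEEP (constant-flow equation of motion).
Only the resistive term changes: ΔPIP = R × ΔV̇ = 11.5 × (0.5333 − 0.9833) = 11.5 × -0.45 = -5.175 cmH2O.

-5.2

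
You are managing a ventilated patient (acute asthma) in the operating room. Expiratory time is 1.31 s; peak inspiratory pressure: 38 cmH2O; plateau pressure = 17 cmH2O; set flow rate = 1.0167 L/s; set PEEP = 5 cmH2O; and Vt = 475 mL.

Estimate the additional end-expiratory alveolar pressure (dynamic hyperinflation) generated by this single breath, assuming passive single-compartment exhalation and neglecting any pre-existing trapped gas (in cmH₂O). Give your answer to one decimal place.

2.4

R = (PIP − Pplat)/V̇ = (38 − 17) / 1.0167 = 21.0/1.0167 = 20.655 cmH2O·s/L.
C = Vt/(Pplat − PEEP) = 475.0 / (17 − 5) = 475.0/12.0 = 39.583 mL/cmH2O.
τ = R × C = 20.655 × 0.03958 L/cmH2O = 0.8175 s.
Fraction remaining = e^(−Te/τ) = e^(−1.31/0.8175) = 0.2014; trapped volume = 475.0 × 0.2014 = 95.665 mL.
Additional alveolar pressure from trapping ≈ V_trapped / C = 95.665 / 39.583 = 2.417 cmH2O.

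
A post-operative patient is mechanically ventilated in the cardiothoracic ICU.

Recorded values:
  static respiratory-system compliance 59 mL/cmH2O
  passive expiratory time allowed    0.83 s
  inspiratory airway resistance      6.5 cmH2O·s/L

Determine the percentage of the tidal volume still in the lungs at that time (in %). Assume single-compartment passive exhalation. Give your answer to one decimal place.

τ = R × C = 6.5 × 59 mL/cmH2O = 6.5 × 0.059 L/cmH2O = 0.3835 s.
Passive exhalation: V(t)/V₀ = e^(−t/τ) = e^(−0.83/0.3835) = 0.1148.
Fraction remaining = 0.1148 → 11.48%.

11.5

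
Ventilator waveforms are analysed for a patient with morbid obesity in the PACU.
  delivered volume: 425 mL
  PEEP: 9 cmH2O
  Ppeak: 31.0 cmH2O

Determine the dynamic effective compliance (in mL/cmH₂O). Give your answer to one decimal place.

Dynamic compliance = Vt / (PIP − PEEP) = 425 / (31.0 − 9) = 425 / 22.0 = 19.318 mL/cmH2O.

19.3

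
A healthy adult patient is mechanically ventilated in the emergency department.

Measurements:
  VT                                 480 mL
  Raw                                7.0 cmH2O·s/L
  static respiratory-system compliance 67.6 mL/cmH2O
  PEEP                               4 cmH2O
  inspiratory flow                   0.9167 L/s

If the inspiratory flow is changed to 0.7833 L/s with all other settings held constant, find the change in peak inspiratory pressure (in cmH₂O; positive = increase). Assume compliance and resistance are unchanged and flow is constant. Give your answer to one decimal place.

PIP = Vt/C + R·V̇ + PEEP (constant-flow equation of motion).
Only the resistive term changes: ΔPIP = R × ΔV̇ = 7.0 × (0.7833 − 0.9167) = 7.0 × -0.1334 = -0.9338 cmH2O.

-0.9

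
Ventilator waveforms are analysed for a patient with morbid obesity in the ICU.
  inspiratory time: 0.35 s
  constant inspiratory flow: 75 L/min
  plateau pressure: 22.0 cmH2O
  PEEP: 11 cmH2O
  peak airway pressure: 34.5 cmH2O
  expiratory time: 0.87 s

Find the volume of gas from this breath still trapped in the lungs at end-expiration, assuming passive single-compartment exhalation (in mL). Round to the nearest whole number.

Flow: 75 L/min ÷ 60 = 1.25 L/s.
Vt = flow × Ti = 1.25 L/s × 0.35 s × 1000 mL/L = 437.5 mL.
R = (PIP − Pplat)/V̇ = (34.5 − 22.0) / 1.25 = 12.5/1.25 = 10.0 cmH2O·s/L.
C = Vt/(Pplat − PEEP) = 437.5 / (22.0 − 11) = 437.5/11.0 = 39.773 mL/cmH2O.
τ = R × C = 10.0 × 0.03977 L/cmH2O = 0.3977 s.
Fraction remaining = e^(−Te/τ) = e^(−0.87/0.3977) = 0.1122.
Trapped volume = 437.5 × 0.1122 = 49.088 mL.

49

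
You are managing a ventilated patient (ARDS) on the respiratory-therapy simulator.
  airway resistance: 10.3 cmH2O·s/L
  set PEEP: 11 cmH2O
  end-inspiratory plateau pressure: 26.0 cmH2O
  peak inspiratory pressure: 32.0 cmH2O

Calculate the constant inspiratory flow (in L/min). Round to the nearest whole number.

35

flow = (PIP − Pplat) / Raw = (32.0 − 26.0) / 10.3 = 0.5825 L/s × 60 = 34.95 L/min.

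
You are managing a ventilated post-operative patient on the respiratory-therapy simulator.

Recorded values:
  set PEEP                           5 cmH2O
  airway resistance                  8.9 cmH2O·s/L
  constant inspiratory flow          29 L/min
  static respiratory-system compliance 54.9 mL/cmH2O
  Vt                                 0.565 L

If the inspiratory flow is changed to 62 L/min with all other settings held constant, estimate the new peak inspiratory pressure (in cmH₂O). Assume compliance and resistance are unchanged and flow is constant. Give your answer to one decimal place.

Flow: 29 L/min ÷ 60 = 0.4833 L/s.
New flow: 62 L/min ÷ 60 = 1.0333 L/s.
PIP = Vt/C + R·V̇ + PEEP (constant-flow equation of motion).
Only the resistive term changes: ΔPIP = R × ΔV̇ = 8.9 × (1.0333 − 0.4833) = 8.9 × 0.55 = 4.895 cmH2O.
Original PIP = 565/54.9 + 8.9×0.4833 + 5 = 19.593 cmH2O; new PIP = 19.593 + (4.895) = 24.488 cmH2O.

24.5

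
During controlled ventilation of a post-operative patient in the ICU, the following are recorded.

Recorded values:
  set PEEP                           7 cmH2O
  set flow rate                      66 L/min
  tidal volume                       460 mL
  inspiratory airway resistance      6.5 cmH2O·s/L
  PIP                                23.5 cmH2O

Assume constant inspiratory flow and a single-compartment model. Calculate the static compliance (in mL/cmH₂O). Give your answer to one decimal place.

Flow: 66 L/min ÷ 60 = 1.1 L/s.
Equation of motion (constant flow): PIP = Vt/C + R·V̇ + PEEP.
Vt/C = PIP − R·V̇ − PEEP = 23.5 − 6.5×1.1 − 7 = 23.5 − 7.15 − 7 = 9.35 cmH2O.
C = Vt / 9.35 = 460 / 9.35 = 49.198 mL/cmH2O.

49.2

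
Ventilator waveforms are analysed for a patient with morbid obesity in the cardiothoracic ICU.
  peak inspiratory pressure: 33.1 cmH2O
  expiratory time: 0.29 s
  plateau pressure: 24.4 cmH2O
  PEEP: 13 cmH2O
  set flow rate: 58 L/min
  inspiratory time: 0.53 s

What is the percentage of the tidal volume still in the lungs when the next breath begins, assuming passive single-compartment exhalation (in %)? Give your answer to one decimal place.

Flow: 58 L/min ÷ 60 = 0.9667 L/s.
Vt = flow × Ti = 0.9667 L/s × 0.53 s × 1000 mL/L = 512.35 mL.
R = (PIP − Pplat)/V̇ = (33.1 − 24.4) / 0.9667 = 8.7/0.9667 = 9.0 cmH2O·s/L.
C = Vt/(Pplat − PEEP) = 512.35 / (24.4 − 13) = 512.35/11.4 = 44.943 mL/cmH2O.
τ = R × C = 9.0 × 0.04494 L/cmH2O = 0.4045 s.
Fraction remaining at end-expiration = e^(−Te/τ) = e^(−0.29/0.4045) = 0.4882 → 48.82%.

48.8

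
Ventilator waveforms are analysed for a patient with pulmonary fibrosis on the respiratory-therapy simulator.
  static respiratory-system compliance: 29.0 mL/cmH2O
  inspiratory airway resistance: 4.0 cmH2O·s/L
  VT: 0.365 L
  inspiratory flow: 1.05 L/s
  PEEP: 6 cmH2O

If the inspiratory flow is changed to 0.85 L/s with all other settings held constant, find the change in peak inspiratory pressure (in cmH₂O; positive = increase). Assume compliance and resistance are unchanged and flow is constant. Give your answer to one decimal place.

PIP = Vt/C + R·V̇ + PEEP (constant-flow equation of motion).
Only the resistive term changes: ΔPIP = R × ΔV̇ = 4.0 × (0.85 − 1.05) = 4.0 × -0.2 = -0.8 cmH2O.

-0.8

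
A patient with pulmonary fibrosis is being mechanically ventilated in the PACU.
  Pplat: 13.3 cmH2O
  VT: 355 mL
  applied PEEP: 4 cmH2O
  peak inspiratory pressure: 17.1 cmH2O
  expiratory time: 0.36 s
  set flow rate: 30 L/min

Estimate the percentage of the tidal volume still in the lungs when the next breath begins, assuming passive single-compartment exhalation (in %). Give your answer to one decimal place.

28.9

Flow: 30 L/min ÷ 60 = 0.5 L/s.
R = (PIP − Pplat)/V̇ = (17.1 − 13.3) / 0.5 = 3.8/0.5 = 7.6 cmH2O·s/L.
C = Vt/(Pplat − PEEP) = 355.0 / (13.3 − 4) = 355.0/9.3 = 38.172 mL/cmH2O.
τ = R × C = 7.6 × 0.03817 L/cmH2O = 0.2901 s.
Fraction remaining at end-expiration = e^(−Te/τ) = e^(−0.36/0.2901) = 0.2891 → 28.91%.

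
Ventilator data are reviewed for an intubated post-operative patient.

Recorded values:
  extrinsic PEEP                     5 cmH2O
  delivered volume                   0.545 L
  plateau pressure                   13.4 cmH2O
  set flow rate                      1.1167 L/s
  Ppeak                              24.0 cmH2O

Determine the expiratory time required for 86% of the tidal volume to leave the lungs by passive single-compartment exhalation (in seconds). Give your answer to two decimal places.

R = (PIP − Pplat)/V̇ = (24.0 − 13.4) / 1.1167 = 10.6/1.1167 = 9.492 cmH2O·s/L.
C = Vt/(Pplat − PEEP) = 545.0 / (13.4 − 5) = 545.0/8.4 = 64.881 mL/cmH2O.
τ = R × C = 9.492 × 0.06488 L/cmH2O = 0.6158 s.
t = −τ·ln(1 − 0.86) = −0.6158·ln(0.14) = 1.211 s.

1.21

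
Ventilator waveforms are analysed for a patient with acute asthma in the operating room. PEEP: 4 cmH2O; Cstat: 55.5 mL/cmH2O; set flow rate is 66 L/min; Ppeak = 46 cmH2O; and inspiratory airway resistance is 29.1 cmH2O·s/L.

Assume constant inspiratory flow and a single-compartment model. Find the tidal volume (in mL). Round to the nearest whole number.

Flow: 66 L/min ÷ 60 = 1.1 L/s.
Equation of motion (constant flow): PIP = Vt/C + R·V̇ + PEEP.
Vt/C = PIP − R·V̇ − PEEP = 46 − 32.01 − 4 = 9.99 cmH2O.
Vt = C × 9.99 = 55.5 × 9.99 = 554.45 mL.

554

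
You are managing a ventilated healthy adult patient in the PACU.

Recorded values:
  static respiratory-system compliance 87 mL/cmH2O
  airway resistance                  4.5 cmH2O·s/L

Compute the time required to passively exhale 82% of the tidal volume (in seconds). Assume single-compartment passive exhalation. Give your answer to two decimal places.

τ = R × C = 4.5 × 87 mL/cmH2O = 4.5 × 0.087 L/cmH2O = 0.3915 s.
Exhaled fraction f = 1 − e^(−t/τ) → t = −τ·ln(1 − f) = −0.3915·ln(0.18) = 0.6713 s.

0.67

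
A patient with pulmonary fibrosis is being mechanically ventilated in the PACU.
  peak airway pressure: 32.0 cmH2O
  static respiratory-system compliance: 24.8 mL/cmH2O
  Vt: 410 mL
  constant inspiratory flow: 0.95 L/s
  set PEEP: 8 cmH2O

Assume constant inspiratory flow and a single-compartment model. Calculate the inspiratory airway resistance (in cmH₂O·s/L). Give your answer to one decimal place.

7.9

Equation of motion (constant flow): PIP = Vt/C + R·V̇ + PEEP.
R·V̇ = PIP − Vt/C − PEEP = 32.0 − 410/24.8 − 8 = 32.0 − 16.532 − 8 = 7.468 cmH2O.
R = 7.468 / 0.95 = 7.861 cmH2O·s/L.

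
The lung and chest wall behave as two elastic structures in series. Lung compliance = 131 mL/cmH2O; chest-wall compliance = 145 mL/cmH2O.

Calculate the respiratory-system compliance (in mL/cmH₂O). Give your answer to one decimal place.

68.8

Lung and chest wall are elastances in series: 1/Crs = 1/CL + 1/Ccw.
1/Crs = 1/131 + 1/145 = 0.01453.
Crs = 68.823 mL/cmH2O.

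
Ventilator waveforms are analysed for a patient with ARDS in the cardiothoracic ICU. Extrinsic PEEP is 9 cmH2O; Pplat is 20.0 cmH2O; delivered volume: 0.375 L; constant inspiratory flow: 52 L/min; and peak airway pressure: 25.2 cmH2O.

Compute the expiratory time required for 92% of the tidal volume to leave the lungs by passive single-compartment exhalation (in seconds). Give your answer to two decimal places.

0.52

Flow: 52 L/min ÷ 60 = 0.8667 L/s.
R = (PIP − Pplat)/V̇ = (25.2 − 20.0) / 0.8667 = 5.2/0.8667 = 6.0 cmH2O·s/L.
C = Vt/(Pplat − PEEP) = 375.0 / (20.0 − 9) = 375.0/11.0 = 34.091 mL/cmH2O.
τ = R × C = 6.0 × 0.03409 L/cmH2O = 0.2045 s.
t = −τ·ln(1 − 0.92) = −0.2045·ln(0.08) = 0.5165 s.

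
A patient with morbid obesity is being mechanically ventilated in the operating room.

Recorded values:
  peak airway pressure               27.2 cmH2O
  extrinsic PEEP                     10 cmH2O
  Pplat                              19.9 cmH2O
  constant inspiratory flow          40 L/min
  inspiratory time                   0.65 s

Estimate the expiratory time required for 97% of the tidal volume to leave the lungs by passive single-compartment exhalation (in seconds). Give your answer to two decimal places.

1.68

Flow: 40 L/min ÷ 60 = 0.6667 L/s.
Vt = flow × Ti = 0.6667 L/s × 0.65 s × 1000 mL/L = 433.36 mL.
R = (PIP − Pplat)/V̇ = (27.2 − 19.9) / 0.6667 = 7.3/0.6667 = 10.949 cmH2O·s/L.
C = Vt/(Pplat − PEEP) = 433.36 / (19.9 − 10) = 433.36/9.9 = 43.774 mL/cmH2O.
τ = R × C = 10.949 × 0.04377 L/cmH2O = 0.4792 s.
t = −τ·ln(1 − 0.97) = −0.4792·ln(0.03) = 1.68 s.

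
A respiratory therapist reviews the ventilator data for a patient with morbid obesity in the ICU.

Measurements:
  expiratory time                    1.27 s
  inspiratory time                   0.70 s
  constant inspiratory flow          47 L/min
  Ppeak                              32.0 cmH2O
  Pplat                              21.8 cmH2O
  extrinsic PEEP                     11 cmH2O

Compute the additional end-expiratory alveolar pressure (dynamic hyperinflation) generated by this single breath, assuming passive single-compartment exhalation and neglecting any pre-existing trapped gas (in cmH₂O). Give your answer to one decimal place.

Flow: 47 L/min ÷ 60 = 0.7833 L/s.
Vt = flow × Ti = 0.7833 L/s × 0.70 s × 1000 mL/L = 548.31 mL.
R = (PIP − Pplat)/V̇ = (32.0 − 21.8) / 0.7833 = 10.2/0.7833 = 13.022 cmH2O·s/L.
C = Vt/(Pplat − PEEP) = 548.31 / (21.8 − 11) = 548.31/10.8 = 50.769 mL/cmH2O.
τ = R × C = 13.022 × 0.05077 L/cmH2O = 0.6611 s.
Fraction remaining = e^(−Te/τ) = e^(−1.27/0.6611) = 0.1465; trapped volume = 548.31 × 0.1465 = 80.327 mL.
Additional alveolar pressure from trapping ≈ V_trapped / C = 80.327 / 50.769 = 1.582 cmH2O.

1.6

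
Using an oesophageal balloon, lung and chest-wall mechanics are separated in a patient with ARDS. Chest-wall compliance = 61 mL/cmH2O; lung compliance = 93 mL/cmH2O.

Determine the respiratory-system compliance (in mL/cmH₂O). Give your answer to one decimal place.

Lung and chest wall are elastances in series: 1/Crs = 1/CL + 1/Ccw.
1/Crs = 1/93 + 1/61 = 0.02715.
Crs = 36.832 mL/cmH2O.

36.8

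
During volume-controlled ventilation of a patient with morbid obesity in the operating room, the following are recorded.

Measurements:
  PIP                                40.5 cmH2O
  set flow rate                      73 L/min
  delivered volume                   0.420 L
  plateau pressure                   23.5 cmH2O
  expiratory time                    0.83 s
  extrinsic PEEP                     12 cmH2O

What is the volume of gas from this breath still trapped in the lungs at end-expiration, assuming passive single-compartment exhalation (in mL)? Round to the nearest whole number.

83

Flow: 73 L/min ÷ 60 = 1.2167 L/s.
R = (PIP − Pplat)/V̇ = (40.5 − 23.5) / 1.2167 = 17.0/1.2167 = 13.972 cmH2O·s/L.
C = Vt/(Pplat − PEEP) = 420.0 / (23.5 − 12) = 420.0/11.5 = 36.522 mL/cmH2O.
τ = R × C = 13.972 × 0.03652 L/cmH2O = 0.5103 s.
Fraction remaining = e^(−Te/τ) = e^(−0.83/0.5103) = 0.1966.
Trapped volume = 420.0 × 0.1966 = 82.572 mL.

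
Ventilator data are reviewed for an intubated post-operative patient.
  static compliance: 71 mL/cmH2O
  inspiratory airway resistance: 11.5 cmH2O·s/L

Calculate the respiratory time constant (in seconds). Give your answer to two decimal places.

τ = R × C = 11.5 × 71 mL/cmH2O = 11.5 × 0.071 L/cmH2O = 0.8165 s.

0.82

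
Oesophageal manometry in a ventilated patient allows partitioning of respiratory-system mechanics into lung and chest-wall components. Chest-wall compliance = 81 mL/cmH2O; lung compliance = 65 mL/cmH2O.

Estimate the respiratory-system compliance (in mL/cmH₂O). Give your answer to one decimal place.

36.1

Lung and chest wall are elastances in series: 1/Crs = 1/CL + 1/Ccw.
1/Crs = 1/65 + 1/81 = 0.02773.
Crs = 36.062 mL/cmH2O.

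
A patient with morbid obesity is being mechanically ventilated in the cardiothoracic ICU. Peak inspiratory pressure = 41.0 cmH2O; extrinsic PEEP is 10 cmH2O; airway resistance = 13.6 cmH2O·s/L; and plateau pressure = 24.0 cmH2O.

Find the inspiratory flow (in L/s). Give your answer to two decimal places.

flow = (PIP − Pplat) / Raw = 17.0 / 13.6 = 1.25 L/s.

1.25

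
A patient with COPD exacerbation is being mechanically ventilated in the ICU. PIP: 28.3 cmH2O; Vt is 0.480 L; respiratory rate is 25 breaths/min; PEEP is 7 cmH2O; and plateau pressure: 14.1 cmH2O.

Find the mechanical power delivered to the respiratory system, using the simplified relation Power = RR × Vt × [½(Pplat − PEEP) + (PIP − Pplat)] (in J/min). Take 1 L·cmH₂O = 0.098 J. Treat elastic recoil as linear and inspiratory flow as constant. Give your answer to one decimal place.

20.9

Per-breath work = Vt × [½(Pplat−PEEP) + (PIP−Pplat)] = 0.480 × [0.5×7.1 + 14.2] = 0.480 × 17.75 = 8.52 L·cmH2O.
Power = 25 × 8.52 = 213.0 L·cmH2O/min.
× 0.098 J/(L·cmH2O) → 20.874 J/min.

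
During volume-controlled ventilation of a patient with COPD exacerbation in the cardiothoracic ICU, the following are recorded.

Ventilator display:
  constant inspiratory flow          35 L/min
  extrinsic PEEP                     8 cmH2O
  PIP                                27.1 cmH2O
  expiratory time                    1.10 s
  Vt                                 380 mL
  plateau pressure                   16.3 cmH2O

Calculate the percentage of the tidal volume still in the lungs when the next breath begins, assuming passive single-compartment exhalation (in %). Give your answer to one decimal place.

27.3

Flow: 35 L/min ÷ 60 = 0.5833 L/s.
R = (PIP − Pplat)/V̇ = (27.1 − 16.3) / 0.5833 = 10.8/0.5833 = 18.515 cmH2O·s/L.
C = Vt/(Pplat − PEEP) = 380.0 / (16.3 − 8) = 380.0/8.3 = 45.783 mL/cmH2O.
τ = R × C = 18.515 × 0.04578 L/cmH2O = 0.8476 s.
Fraction remaining at end-expiration = e^(−Te/τ) = e^(−1.10/0.8476) = 0.2731 → 27.31%.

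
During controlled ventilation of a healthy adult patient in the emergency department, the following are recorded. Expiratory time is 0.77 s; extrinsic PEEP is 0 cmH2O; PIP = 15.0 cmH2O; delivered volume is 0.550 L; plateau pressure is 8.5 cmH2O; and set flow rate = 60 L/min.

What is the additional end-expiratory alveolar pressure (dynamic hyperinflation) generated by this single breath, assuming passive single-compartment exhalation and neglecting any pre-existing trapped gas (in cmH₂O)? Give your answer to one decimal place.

Flow: 60 L/min ÷ 60 = 1 L/s.
R = (PIP − Pplat)/V̇ = (15.0 − 8.5) / 1 = 6.5/1 = 6.5 cmH2O·s/L.
C = Vt/(Pplat − PEEP) = 550.0 / (8.5 − 0) = 550.0/8.5 = 64.706 mL/cmH2O.
τ = R × C = 6.5 × 0.06471 L/cmH2O = 0.4206 s.
Fraction remaining = e^(−Te/τ) = e^(−0.77/0.4206) = 0.1603; trapped volume = 550.0 × 0.1603 = 88.165 mL.
Additional alveolar pressure from trapping ≈ V_trapped / C = 88.165 / 64.706 = 1.363 cmH2O.

1.4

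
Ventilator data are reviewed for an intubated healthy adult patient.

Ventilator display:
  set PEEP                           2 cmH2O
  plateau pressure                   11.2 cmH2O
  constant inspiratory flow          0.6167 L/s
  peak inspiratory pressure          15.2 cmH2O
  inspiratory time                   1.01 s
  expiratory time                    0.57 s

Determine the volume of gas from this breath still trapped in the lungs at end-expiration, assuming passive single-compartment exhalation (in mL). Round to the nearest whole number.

170

Vt = flow × Ti = 0.6167 L/s × 1.01 s × 1000 mL/L = 622.87 mL.
R = (PIP − Pplat)/V̇ = (15.2 − 11.2) / 0.6167 = 4.0/0.6167 = 6.486 cmH2O·s/L.
C = Vt/(Pplat − PEEP) = 622.87 / (11.2 − 2) = 622.87/9.2 = 67.703 mL/cmH2O.
τ = R × C = 6.486 × 0.0677 L/cmH2O = 0.4391 s.
Fraction remaining = e^(−Te/τ) = e^(−0.57/0.4391) = 0.273.
Trapped volume = 622.87 × 0.273 = 170.04 mL.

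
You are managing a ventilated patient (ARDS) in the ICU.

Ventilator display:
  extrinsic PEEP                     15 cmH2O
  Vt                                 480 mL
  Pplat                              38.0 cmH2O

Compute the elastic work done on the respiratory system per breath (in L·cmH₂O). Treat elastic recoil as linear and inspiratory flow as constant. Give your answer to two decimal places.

5.52

Elastic work ≈ ½ × (Pplat − PEEP) × Vt = 0.5 × (38.0 − 15) × 0.480 L = 0.5 × 23.0 × 0.480 = 5.52 L·cmH2O.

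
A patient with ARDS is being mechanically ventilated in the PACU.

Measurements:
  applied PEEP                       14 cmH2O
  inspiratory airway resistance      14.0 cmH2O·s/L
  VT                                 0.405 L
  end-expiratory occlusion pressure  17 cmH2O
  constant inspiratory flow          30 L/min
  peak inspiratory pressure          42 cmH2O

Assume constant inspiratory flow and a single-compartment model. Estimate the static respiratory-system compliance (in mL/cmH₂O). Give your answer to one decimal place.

22.5

Flow: 30 L/min ÷ 60 = 0.5 L/s.
Total PEEP = 17 cmH2O (set 14 + intrinsic 3); this is the baseline alveolar pressure.
Equation of motion (constant flow): PIP = Vt/C + R·V̇ + PEEP.
Vt/C = PIP − R·V̇ − PEEP = 42 − 14.0×0.5 − 17 = 42 − 7.0 − 17 = 18.0 cmH2O.
C = Vt / 18.0 = 405 / 18.0 = 22.5 mL/cmH2O.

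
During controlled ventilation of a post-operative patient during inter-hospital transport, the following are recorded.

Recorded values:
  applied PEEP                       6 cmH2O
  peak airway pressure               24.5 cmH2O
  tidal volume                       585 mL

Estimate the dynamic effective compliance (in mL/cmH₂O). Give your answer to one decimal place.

Dynamic compliance = Vt / (PIP − PEEP) = 585 / (24.5 − 6) = 585 / 18.5 = 31.622 mL/cmH2O.

31.6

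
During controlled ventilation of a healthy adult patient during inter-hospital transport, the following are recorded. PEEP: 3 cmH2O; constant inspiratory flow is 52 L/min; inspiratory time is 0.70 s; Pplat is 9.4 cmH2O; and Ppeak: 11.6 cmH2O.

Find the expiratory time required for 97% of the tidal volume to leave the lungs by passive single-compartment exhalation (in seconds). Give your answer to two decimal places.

0.84

Flow: 52 L/min ÷ 60 = 0.8667 L/s.
Vt = flow × Ti = 0.8667 L/s × 0.70 s × 1000 mL/L = 606.69 mL.
R = (PIP − Pplat)/V̇ = (11.6 − 9.4) / 0.8667 = 2.2/0.8667 = 2.538 cmH2O·s/L.
C = Vt/(Pplat − PEEP) = 606.69 / (9.4 − 3) = 606.69/6.4 = 94.795 mL/cmH2O.
τ = R × C = 2.538 × 0.0948 L/cmH2O = 0.2406 s.
t = −τ·ln(1 − 0.97) = −0.2406·ln(0.03) = 0.8437 s.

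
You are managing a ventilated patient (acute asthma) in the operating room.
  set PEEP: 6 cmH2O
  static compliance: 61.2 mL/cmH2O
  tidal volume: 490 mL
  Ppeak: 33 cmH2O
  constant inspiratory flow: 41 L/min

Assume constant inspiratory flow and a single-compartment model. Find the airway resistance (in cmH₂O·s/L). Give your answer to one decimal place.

27.8

Flow: 41 L/min ÷ 60 = 0.6833 L/s.
Equation of motion (constant flow): PIP = Vt/C + R·V̇ + PEEP.
R·V̇ = PIP − Vt/C − PEEP = 33 − 490/61.2 − 6 = 33 − 8.007 − 6 = 18.993 cmH2O.
R = 18.993 / 0.6833 = 27.796 cmH2O·s/L.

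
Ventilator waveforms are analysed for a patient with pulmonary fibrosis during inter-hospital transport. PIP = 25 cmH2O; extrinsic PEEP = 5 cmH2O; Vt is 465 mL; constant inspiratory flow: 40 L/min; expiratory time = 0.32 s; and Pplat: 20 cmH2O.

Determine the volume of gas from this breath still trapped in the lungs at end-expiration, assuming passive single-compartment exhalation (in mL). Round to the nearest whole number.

Flow: 40 L/min ÷ 60 = 0.6667 L/s.
R = (PIP − Pplat)/V̇ = (25 − 20) / 0.6667 = 5.0/0.6667 = 7.5 cmH2O·s/L.
C = Vt/(Pplat − PEEP) = 465.0 / (20 − 5) = 465.0/15.0 = 31.0 mL/cmH2O.
τ = R × C = 7.5 × 0.031 L/cmH2O = 0.2325 s.
Fraction remaining = e^(−Te/τ) = e^(−0.32/0.2325) = 0.2525.
Trapped volume = 465.0 × 0.2525 = 117.41 mL.

117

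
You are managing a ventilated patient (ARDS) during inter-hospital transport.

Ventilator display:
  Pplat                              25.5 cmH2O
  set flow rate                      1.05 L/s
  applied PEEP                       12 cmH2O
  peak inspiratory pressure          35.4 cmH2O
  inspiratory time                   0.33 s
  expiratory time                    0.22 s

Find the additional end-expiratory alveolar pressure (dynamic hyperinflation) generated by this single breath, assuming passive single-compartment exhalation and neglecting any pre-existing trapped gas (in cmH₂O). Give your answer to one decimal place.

5.4

Vt = flow × Ti = 1.05 L/s × 0.33 s × 1000 mL/L = 346.5 mL.
R = (PIP − Pplat)/V̇ = (35.4 − 25.5) / 1.05 = 9.9/1.05 = 9.429 cmH2O·s/L.
C = Vt/(Pplat − PEEP) = 346.5 / (25.5 − 12) = 346.5/13.5 = 25.667 mL/cmH2O.
τ = R × C = 9.429 × 0.02567 L/cmH2O = 0.242 s.
Fraction remaining = e^(−Te/τ) = e^(−0.22/0.242) = 0.4029; trapped volume = 346.5 × 0.4029 = 139.6 mL.
Additional alveolar pressure from trapping ≈ V_trapped / C = 139.6 / 25.667 = 5.439 cmH2O.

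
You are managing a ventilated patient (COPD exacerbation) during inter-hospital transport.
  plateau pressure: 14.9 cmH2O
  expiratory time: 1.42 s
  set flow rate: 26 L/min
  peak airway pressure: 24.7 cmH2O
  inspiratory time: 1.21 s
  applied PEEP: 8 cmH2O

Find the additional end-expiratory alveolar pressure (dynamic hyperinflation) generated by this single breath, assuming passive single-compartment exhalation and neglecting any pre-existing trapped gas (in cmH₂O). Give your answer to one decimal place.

3.0

Flow: 26 L/min ÷ 60 = 0.4333 L/s.
Vt = flow × Ti = 0.4333 L/s × 1.21 s × 1000 mL/L = 524.29 mL.
R = (PIP − Pplat)/V̇ = (24.7 − 14.9) / 0.4333 = 9.8/0.4333 = 22.617 cmH2O·s/L.
C = Vt/(Pplat − PEEP) = 524.29 / (14.9 − 8) = 524.29/6.9 = 75.984 mL/cmH2O.
τ = R × C = 22.617 × 0.07598 L/cmH2O = 1.718 s.
Fraction remaining = e^(−Te/τ) = e^(−1.42/1.718) = 0.4376; trapped volume = 524.29 × 0.4376 = 229.43 mL.
Additional alveolar pressure from trapping ≈ V_trapped / C = 229.43 / 75.984 = 3.019 cmH2O.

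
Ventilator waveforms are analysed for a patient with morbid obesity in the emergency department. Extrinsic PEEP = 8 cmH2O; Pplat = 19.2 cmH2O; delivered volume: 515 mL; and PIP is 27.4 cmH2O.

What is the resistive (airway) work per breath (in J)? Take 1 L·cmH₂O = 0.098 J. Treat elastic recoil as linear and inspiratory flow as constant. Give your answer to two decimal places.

With constant inspiratory flow the resistive pressure is constant at PIP − Pplat = 27.4 − 19.2 = 8.2 cmH2O, so resistive work = 8.2 × 0.515 = 4.223 L·cmH2O.
× 0.098 J/(L·cmH2O) → 0.4139 J.

0.41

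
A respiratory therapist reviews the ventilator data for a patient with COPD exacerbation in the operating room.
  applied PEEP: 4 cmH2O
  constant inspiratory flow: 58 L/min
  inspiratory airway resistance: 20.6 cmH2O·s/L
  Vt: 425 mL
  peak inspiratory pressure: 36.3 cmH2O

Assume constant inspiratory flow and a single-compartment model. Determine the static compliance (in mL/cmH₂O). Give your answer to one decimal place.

34.3

Flow: 58 L/min ÷ 60 = 0.9667 L/s.
Equation of motion (constant flow): PIP = Vt/C + R·V̇ + PEEP.
Vt/C = PIP − R·V̇ − PEEP = 36.3 − 20.6×0.9667 − 4 = 36.3 − 19.914 − 4 = 12.386 cmH2O.
C = Vt / 12.386 = 425 / 12.386 = 34.313 mL/cmH2O.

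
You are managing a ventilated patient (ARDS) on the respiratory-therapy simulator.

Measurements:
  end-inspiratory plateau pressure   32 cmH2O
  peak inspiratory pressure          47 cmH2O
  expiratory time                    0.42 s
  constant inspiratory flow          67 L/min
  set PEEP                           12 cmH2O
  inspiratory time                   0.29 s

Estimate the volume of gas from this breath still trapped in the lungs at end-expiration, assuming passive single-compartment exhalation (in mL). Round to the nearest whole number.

Flow: 67 L/min ÷ 60 = 1.1167 L/s.
Vt = flow × Ti = 1.1167 L/s × 0.29 s × 1000 mL/L = 323.84 mL.
R = (PIP − Pplat)/V̇ = (47 − 32) / 1.1167 = 15.0/1.1167 = 13.432 cmH2O·s/L.
C = Vt/(Pplat − PEEP) = 323.84 / (32 − 12) = 323.84/20.0 = 16.192 mL/cmH2O.
τ = R × C = 13.432 × 0.01619 L/cmH2O = 0.2175 s.
Fraction remaining = e^(−Te/τ) = e^(−0.42/0.2175) = 0.145.
Trapped volume = 323.84 × 0.145 = 46.957 mL.

47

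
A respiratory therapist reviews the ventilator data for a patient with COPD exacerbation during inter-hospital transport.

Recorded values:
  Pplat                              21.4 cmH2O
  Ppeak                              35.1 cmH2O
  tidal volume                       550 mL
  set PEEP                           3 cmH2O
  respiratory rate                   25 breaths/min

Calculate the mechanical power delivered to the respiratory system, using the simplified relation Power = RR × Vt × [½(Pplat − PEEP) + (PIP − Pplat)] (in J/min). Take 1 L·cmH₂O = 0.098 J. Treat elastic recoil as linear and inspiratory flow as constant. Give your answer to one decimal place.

Per-breath work = Vt × [½(Pplat−PEEP) + (PIP−Pplat)] = 0.550 × [0.5×18.4 + 13.7] = 0.550 × 22.9 = 12.595 L·cmH2O.
Power = 25 × 12.595 = 314.88 L·cmH2O/min.
× 0.098 J/(L·cmH2O) → 30.858 J/min.

30.9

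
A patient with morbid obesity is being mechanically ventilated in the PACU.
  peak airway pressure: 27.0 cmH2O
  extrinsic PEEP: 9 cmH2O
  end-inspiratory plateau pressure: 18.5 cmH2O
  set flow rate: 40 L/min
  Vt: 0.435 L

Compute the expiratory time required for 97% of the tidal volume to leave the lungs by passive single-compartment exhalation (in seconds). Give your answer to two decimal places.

2.05

Flow: 40 L/min ÷ 60 = 0.6667 L/s.
R = (PIP − Pplat)/V̇ = (27.0 − 18.5) / 0.6667 = 8.5/0.6667 = 12.749 cmH2O·s/L.
C = Vt/(Pplat − PEEP) = 435.0 / (18.5 − 9) = 435.0/9.5 = 45.789 mL/cmH2O.
τ = R × C = 12.749 × 0.04579 L/cmH2O = 0.5838 s.
t = −τ·ln(1 − 0.97) = −0.5838·ln(0.03) = 2.047 s.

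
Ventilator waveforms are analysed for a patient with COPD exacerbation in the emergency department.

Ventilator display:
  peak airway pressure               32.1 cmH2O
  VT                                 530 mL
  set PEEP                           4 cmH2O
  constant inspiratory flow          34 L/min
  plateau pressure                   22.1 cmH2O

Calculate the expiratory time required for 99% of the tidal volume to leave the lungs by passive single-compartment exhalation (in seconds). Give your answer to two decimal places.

2.38

Flow: 34 L/min ÷ 60 = 0.5667 L/s.
R = (PIP − Pplat)/V̇ = (32.1 − 22.1) / 0.5667 = 10.0/0.5667 = 17.646 cmH2O·s/L.
C = Vt/(Pplat − PEEP) = 530.0 / (22.1 − 4) = 530.0/18.1 = 29.282 mL/cmH2O.
τ = R × C = 17.646 × 0.02928 L/cmH2O = 0.5167 s.
t = −τ·ln(1 − 0.99) = −0.5167·ln(0.01) = 2.379 s.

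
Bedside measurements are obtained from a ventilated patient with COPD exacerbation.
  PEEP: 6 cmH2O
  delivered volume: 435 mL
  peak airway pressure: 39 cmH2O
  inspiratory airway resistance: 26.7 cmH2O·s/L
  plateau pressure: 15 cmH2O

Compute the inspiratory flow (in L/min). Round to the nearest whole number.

54

flow = (PIP − Pplat) / Raw = (39 − 15) / 26.7 = 0.8989 L/s × 60 = 53.934 L/min.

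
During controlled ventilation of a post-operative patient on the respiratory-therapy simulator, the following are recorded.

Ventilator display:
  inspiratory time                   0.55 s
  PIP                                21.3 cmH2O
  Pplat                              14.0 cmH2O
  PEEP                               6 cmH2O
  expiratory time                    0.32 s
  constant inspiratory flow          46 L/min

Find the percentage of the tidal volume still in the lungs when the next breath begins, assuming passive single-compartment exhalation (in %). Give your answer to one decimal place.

52.9

Flow: 46 L/min ÷ 60 = 0.7667 L/s.
Vt = flow × Ti = 0.7667 L/s × 0.55 s × 1000 mL/L = 421.69 mL.
R = (PIP − Pplat)/V̇ = (21.3 − 14.0) / 0.7667 = 7.3/0.7667 = 9.521 cmH2O·s/L.
C = Vt/(Pplat − PEEP) = 421.69 / (14.0 − 6) = 421.69/8.0 = 52.711 mL/cmH2O.
τ = R × C = 9.521 × 0.05271 L/cmH2O = 0.5019 s.
Fraction remaining at end-expiration = e^(−Te/τ) = e^(−0.32/0.5019) = 0.5286 → 52.86%.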